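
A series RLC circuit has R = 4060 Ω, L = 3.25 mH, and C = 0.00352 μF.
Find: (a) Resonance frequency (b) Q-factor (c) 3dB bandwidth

Step 1 — Resonance condition Im(Z)=0 gives ω₀ = 1/√(LC).
Step 2 — ω₀ = 1/√(0.00325·3.52e-09) = 2.957e+05 rad/s.
Step 3 — f₀ = ω₀/(2π) = 4.706e+04 Hz.
Step 4 — Series Q: Q = ω₀L/R = 2.957e+05·0.00325/4060 = 0.2367.
Step 5 — 3dB bandwidth: Δω = ω₀/Q = 1.249e+06 rad/s; BW = Δω/(2π) = 1.988e+05 Hz.

(a) f₀ = 4.706e+04 Hz  (b) Q = 0.2367  (c) BW = 1.988e+05 Hz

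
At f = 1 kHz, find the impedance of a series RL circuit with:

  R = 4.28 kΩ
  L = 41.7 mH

Step 1 — Angular frequency: ω = 2π·f = 2π·1000 = 6283 rad/s.
Step 2 — Component impedances:
  R: Z = R = 4280 Ω
  L: Z = jωL = j·6283·0.0417 = 0 + j262 Ω
Step 3 — Series combination: Z_total = R + L = 4280 + j262 Ω = 4288∠3.5° Ω.

Z = 4280 + j262 Ω = 4288∠3.5° Ω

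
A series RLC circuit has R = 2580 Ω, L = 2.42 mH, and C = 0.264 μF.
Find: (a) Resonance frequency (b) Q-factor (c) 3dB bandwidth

Step 1 — Resonance: ω₀ = 1/√(LC) = 1/√(0.00242·2.64e-07) = 3.956e+04 rad/s.
Step 2 — f₀ = ω₀/(2π) = 6297 Hz.
Step 3 — Series Q: Q = ω₀L/R = 3.956e+04·0.00242/2580 = 0.03711.
Step 4 — Bandwidth: Δω = ω₀/Q = 1.066e+06 rad/s; BW = Δω/(2π) = 1.697e+05 Hz.

(a) f₀ = 6297 Hz  (b) Q = 0.03711  (c) BW = 1.697e+05 Hz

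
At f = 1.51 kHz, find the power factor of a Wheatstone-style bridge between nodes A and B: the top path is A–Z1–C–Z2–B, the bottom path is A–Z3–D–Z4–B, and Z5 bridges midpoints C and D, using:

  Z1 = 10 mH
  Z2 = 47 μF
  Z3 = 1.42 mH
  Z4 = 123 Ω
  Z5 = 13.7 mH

Step 1 — Angular frequency: ω = 2π·f = 2π·1510 = 9488 rad/s.
Step 2 — Component impedances:
  Z1: Z = jωL = j·9488·0.01 = 0 + j94.88 Ω
  Z2: Z = 1/(jωC) = -j/(ω·C) = 0 - j2.243 Ω
  Z3: Z = jωL = j·9488·0.00142 = 0 + j13.47 Ω
  Z4: Z = R = 123 Ω
  Z5: Z = jωL = j·9488·0.0137 = 0 + j130 Ω
Step 3 — Bridge requires nodal analysis (the Z5 bridge couples midpoints C and D, so the two paths cannot be reduced to a simple series/parallel combination). Setting node B to ground and injecting 1 A at node A, the 3-node admittance system at A, C, D solves to V_A = Z_AB = 16.42 + j47.28 Ω = 50.05∠70.9° Ω.
Step 4 — Power factor: PF = cos(φ) = Re(Z)/|Z| = 16.415/50.046 = 0.328.
Step 5 — Type: Im(Z) = 47.28 ⇒ lagging (phase φ = 70.9°).

PF = 0.328 (lagging, φ = 70.9°)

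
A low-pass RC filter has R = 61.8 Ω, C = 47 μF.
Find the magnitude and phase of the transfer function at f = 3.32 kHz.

Step 1 — Angular frequency: ω = 2π·3320 = 2.086e+04 rad/s.
Step 2 — Transfer function: H(jω) = 1/(1 + jωRC).
Step 3 — Denominator: 1 + jωRC = 1 + j·2.086e+04·61.8·4.7e-05 = 1 + j60.59.
Step 4 — H = 0.0002723 - j0.0165.
Step 5 — Magnitude: |H| = 0.0165 (-35.6 dB); phase: φ = -89.1°.

|H| = 0.0165 (-35.6 dB), φ = -89.1°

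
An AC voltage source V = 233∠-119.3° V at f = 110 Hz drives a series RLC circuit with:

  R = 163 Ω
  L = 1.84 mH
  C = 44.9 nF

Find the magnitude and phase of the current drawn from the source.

Step 1 — Angular frequency: ω = 2π·f = 2π·110 = 691.2 rad/s.
Step 2 — Component impedances:
  R: Z = R = 163 Ω
  L: Z = jωL = j·691.2·0.00184 = 0 + j1.272 Ω
  C: Z = 1/(jωC) = -j/(ω·C) = 0 - j3.222e+04 Ω
Step 3 — Series combination: Z_total = R + L + C = 163 - j3.222e+04 Ω = 3.222e+04∠-89.7° Ω.
Step 4 — Source phasor: V = 233∠-119.3° V = -114 - j203.2 V.
Step 5 — Ohm's law: I = V / Z_total = (-114 - j203.2) / (163 - j3.222e+04) = 0.006288 - j0.00357 A.
Step 6 — Convert to polar: |I| = 0.007231 A, ∠I = -29.6°.

I = 0.007231∠-29.6° A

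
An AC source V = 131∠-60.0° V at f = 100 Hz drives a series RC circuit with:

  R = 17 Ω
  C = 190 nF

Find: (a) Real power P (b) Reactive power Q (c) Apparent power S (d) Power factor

Step 1 — Angular frequency: ω = 2π·f = 2π·100 = 628.3 rad/s.
Step 2 — Component impedances:
  R: Z = R = 17 Ω
  C: Z = 1/(jωC) = -j/(ω·C) = 0 - j8377 Ω
Step 3 — Series combination: Z_total = R + C = 17 - j8377 Ω = 8377∠-89.9° Ω.
Step 4 — Source phasor: V = 131∠-60.0° V = 65.5 - j113.4 V.
Step 5 — Current: I = V / Z = 0.01356 + j0.007792 A = 0.01564∠29.9° A.
Step 6 — Complex power: S = V·I* = 0.004158 - j2.049 VA.
Step 7 — Real power: P = Re(S) = 0.004158 W.
Step 8 — Reactive power: Q = Im(S) = -2.049 VAR.
Step 9 — Apparent power: |S| = 2.049 VA.
Step 10 — Power factor: PF = P/|S| = 0.002029 (leading).

(a) P = 0.004158 W  (b) Q = -2.049 VAR  (c) S = 2.049 VA  (d) PF = 0.002029 (leading)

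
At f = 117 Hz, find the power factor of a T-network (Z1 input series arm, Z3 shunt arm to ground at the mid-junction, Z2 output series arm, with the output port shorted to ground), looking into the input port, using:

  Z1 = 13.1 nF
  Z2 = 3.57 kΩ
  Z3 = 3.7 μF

Step 1 — Angular frequency: ω = 2π·f = 2π·117 = 735.1 rad/s.
Step 2 — Component impedances:
  Z1: Z = 1/(jωC) = -j/(ω·C) = 0 - j1.038e+05 Ω
  Z2: Z = R = 3570 Ω
  Z3: Z = 1/(jωC) = -j/(ω·C) = 0 - j367.6 Ω
Step 3 — With the output port shorted to ground, the output series arm Z2 runs from the junction to ground; the shunt arm Z3 also runs from the junction to ground. They appear in parallel: Z3 || Z2 = 37.46 - j363.8 Ω.
Step 4 — Series with input arm Z1: Z_in = Z1 + (Z3 || Z2) = 37.46 - j1.042e+05 Ω = 1.042e+05∠-90.0° Ω.
Step 5 — Power factor: PF = cos(φ) = Re(Z)/|Z| = 37.46/1.042e+05 = 0.0003595.
Step 6 — Type: Im(Z) = -1.042e+05 ⇒ leading (phase φ = -90.0°).

PF = 0.0003595 (leading, φ = -90.0°)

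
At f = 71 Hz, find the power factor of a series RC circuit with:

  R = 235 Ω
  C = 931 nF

Step 1 — Angular frequency: ω = 2π·f = 2π·71 = 446.1 rad/s.
Step 2 — Component impedances:
  R: Z = R = 235 Ω
  C: Z = 1/(jωC) = -j/(ω·C) = 0 - j2408 Ω
Step 3 — Series combination: Z_total = R + C = 235 - j2408 Ω = 2419∠-84.4° Ω.
Step 4 — Power factor: PF = cos(φ) = Re(Z)/|Z| = 235/2419.2 = 0.09714.
Step 5 — Type: Im(Z) = -2408 ⇒ leading (phase φ = -84.4°).

PF = 0.09714 (leading, φ = -84.4°)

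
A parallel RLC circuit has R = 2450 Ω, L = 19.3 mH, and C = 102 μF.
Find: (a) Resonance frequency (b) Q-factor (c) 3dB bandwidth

Step 1 — Resonance: ω₀ = 1/√(LC) = 1/√(0.0193·0.000102) = 712.7 rad/s.
Step 2 — f₀ = ω₀/(2π) = 113.4 Hz.
Step 3 — Parallel Q: Q = R/(ω₀L) = 2450/(712.7·0.0193) = 178.1.
Step 4 — Bandwidth: Δω = ω₀/Q = 4.002 rad/s; BW = Δω/(2π) = 0.6369 Hz.

(a) f₀ = 113.4 Hz  (b) Q = 178.1  (c) BW = 0.6369 Hz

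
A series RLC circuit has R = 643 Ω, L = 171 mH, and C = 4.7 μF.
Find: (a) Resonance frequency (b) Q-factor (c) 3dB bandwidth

Step 1 — Resonance: ω₀ = 1/√(LC) = 1/√(0.171·4.7e-06) = 1115 rad/s.
Step 2 — f₀ = ω₀/(2π) = 177.5 Hz.
Step 3 — Series Q: Q = ω₀L/R = 1115·0.171/643 = 0.2966.
Step 4 — Bandwidth: Δω = ω₀/Q = 3760 rad/s; BW = Δω/(2π) = 598.5 Hz.

(a) f₀ = 177.5 Hz  (b) Q = 0.2966  (c) BW = 598.5 Hz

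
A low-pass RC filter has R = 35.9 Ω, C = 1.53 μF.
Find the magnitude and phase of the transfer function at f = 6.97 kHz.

Step 1 — Angular frequency: ω = 2π·6970 = 4.379e+04 rad/s.
Step 2 — Transfer function: H(jω) = 1/(1 + jωRC).
Step 3 — Denominator: 1 + jωRC = 1 + j·4.379e+04·35.9·1.53e-06 = 1 + j2.405.
Step 4 — H = 0.1474 - j0.3545.
Step 5 — Magnitude: |H| = 0.3839 (-8.3 dB); phase: φ = -67.4°.

|H| = 0.3839 (-8.3 dB), φ = -67.4°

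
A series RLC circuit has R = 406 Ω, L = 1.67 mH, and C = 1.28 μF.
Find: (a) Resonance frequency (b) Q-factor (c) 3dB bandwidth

Step 1 — Resonance: ω₀ = 1/√(LC) = 1/√(0.00167·1.28e-06) = 2.163e+04 rad/s.
Step 2 — f₀ = ω₀/(2π) = 3442 Hz.
Step 3 — Series Q: Q = ω₀L/R = 2.163e+04·0.00167/406 = 0.08897.
Step 4 — Bandwidth: Δω = ω₀/Q = 2.431e+05 rad/s; BW = Δω/(2π) = 3.869e+04 Hz.

(a) f₀ = 3442 Hz  (b) Q = 0.08897  (c) BW = 3.869e+04 Hz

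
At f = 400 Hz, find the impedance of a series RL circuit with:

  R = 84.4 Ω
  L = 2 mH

Step 1 — Angular frequency: ω = 2π·f = 2π·400 = 2513 rad/s.
Step 2 — Component impedances:
  R: Z = R = 84.4 Ω
  L: Z = jωL = j·2513·0.002 = 0 + j5.027 Ω
Step 3 — Series combination: Z_total = R + L = 84.4 + j5.027 Ω = 84.55∠3.4° Ω.

Z = 84.4 + j5.027 Ω = 84.55∠3.4° Ω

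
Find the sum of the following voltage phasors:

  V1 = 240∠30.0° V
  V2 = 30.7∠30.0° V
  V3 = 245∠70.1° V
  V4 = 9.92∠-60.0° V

Step 1 — Convert each phasor to rectangular form:
  V1 = 240·(cos(30.0°) + j·sin(30.0°)) = 207.8 + j120 V
  V2 = 30.7·(cos(30.0°) + j·sin(30.0°)) = 26.59 + j15.35 V
  V3 = 245·(cos(70.1°) + j·sin(70.1°)) = 83.39 + j230.4 V
  V4 = 9.92·(cos(-60.0°) + j·sin(-60.0°)) = 4.96 - j8.591 V
Step 2 — Sum components: V_total = 322.8 + j357.1 V.
Step 3 — Convert to polar: |V_total| = 481.4 V, ∠V_total = 47.9°.

V_total = 481.4∠47.9° V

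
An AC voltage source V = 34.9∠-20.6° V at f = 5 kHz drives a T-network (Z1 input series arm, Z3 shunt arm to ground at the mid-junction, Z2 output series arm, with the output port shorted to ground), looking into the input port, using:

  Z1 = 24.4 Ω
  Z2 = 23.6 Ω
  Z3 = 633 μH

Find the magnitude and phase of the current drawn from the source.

Step 1 — Angular frequency: ω = 2π·f = 2π·5000 = 3.142e+04 rad/s.
Step 2 — Component impedances:
  Z1: Z = R = 24.4 Ω
  Z2: Z = R = 23.6 Ω
  Z3: Z = jωL = j·3.142e+04·0.000633 = 0 + j19.89 Ω
Step 3 — With the output port shorted to ground, the output series arm Z2 runs from the junction to ground; the shunt arm Z3 also runs from the junction to ground. They appear in parallel: Z3 || Z2 = 9.799 + j11.63 Ω.
Step 4 — Series with input arm Z1: Z_in = Z1 + (Z3 || Z2) = 34.2 + j11.63 Ω = 36.12∠18.8° Ω.
Step 5 — Source phasor: V = 34.9∠-20.6° V = 32.67 - j12.28 V.
Step 6 — Ohm's law: I = V / Z_total = (32.67 - j12.28) / (34.2 + j11.63) = 0.7468 - j0.613 A.
Step 7 — Convert to polar: |I| = 0.9662 A, ∠I = -39.4°.

I = 0.9662∠-39.4° A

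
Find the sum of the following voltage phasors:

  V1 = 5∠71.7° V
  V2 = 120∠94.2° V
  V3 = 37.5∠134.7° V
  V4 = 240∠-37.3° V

Step 1 — Convert each phasor to rectangular form:
  V1 = 5·(cos(71.7°) + j·sin(71.7°)) = 1.57 + j4.747 V
  V2 = 120·(cos(94.2°) + j·sin(94.2°)) = -8.789 + j119.7 V
  V3 = 37.5·(cos(134.7°) + j·sin(134.7°)) = -26.38 + j26.65 V
  V4 = 240·(cos(-37.3°) + j·sin(-37.3°)) = 190.9 - j145.4 V
Step 2 — Sum components: V_total = 157.3 + j5.643 V.
Step 3 — Convert to polar: |V_total| = 157.4 V, ∠V_total = 2.1°.

V_total = 157.4∠2.1° V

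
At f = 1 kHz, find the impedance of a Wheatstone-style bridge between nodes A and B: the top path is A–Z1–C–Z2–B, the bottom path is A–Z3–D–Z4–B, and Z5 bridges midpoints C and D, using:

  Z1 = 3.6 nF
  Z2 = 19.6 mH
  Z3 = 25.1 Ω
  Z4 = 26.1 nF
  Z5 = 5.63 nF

Step 1 — Angular frequency: ω = 2π·f = 2π·1000 = 6283 rad/s.
Step 2 — Component impedances:
  Z1: Z = 1/(jωC) = -j/(ω·C) = 0 - j4.421e+04 Ω
  Z2: Z = jωL = j·6283·0.0196 = 0 + j123.2 Ω
  Z3: Z = R = 25.1 Ω
  Z4: Z = 1/(jωC) = -j/(ω·C) = 0 - j6098 Ω
  Z5: Z = 1/(jωC) = -j/(ω·C) = 0 - j2.827e+04 Ω
Step 3 — Bridge requires nodal analysis (the Z5 bridge couples midpoints C and D, so the two paths cannot be reduced to a simple series/parallel combination). Setting node B to ground and injecting 1 A at node A, the 3-node admittance system at A, C, D solves to V_A = Z_AB = 20.22 - j4496 Ω = 4496∠-89.7° Ω.

Z = 20.22 - j4496 Ω = 4496∠-89.7° Ω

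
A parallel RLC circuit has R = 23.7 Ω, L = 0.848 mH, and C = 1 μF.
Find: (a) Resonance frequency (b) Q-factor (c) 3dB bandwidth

Step 1 — Resonance: ω₀ = 1/√(LC) = 1/√(0.000848·1e-06) = 3.434e+04 rad/s.
Step 2 — f₀ = ω₀/(2π) = 5465 Hz.
Step 3 — Parallel Q: Q = R/(ω₀L) = 23.7/(3.434e+04·0.000848) = 0.8139.
Step 4 — Bandwidth: Δω = ω₀/Q = 4.219e+04 rad/s; BW = Δω/(2π) = 6715 Hz.

(a) f₀ = 5465 Hz  (b) Q = 0.8139  (c) BW = 6715 Hz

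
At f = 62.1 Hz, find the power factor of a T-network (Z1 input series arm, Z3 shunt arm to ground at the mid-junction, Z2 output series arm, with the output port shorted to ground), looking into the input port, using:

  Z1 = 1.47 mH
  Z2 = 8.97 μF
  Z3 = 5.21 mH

Step 1 — Angular frequency: ω = 2π·f = 2π·62.1 = 390.2 rad/s.
Step 2 — Component impedances:
  Z1: Z = jωL = j·390.2·0.00147 = 0 + j0.5736 Ω
  Z2: Z = 1/(jωC) = -j/(ω·C) = 0 - j285.7 Ω
  Z3: Z = jωL = j·390.2·0.00521 = 0 + j2.033 Ω
Step 3 — With the output port shorted to ground, the output series arm Z2 runs from the junction to ground; the shunt arm Z3 also runs from the junction to ground. They appear in parallel: Z3 || Z2 = 0 + j2.047 Ω.
Step 4 — Series with input arm Z1: Z_in = Z1 + (Z3 || Z2) = 0 + j2.621 Ω = 2.621∠90.0° Ω.
Step 5 — Power factor: PF = cos(φ) = Re(Z)/|Z| = 0/2.621 = 0.
Step 6 — Type: Im(Z) = 2.621 ⇒ lagging (phase φ = 90.0°).

PF = 0 (lagging, φ = 90.0°)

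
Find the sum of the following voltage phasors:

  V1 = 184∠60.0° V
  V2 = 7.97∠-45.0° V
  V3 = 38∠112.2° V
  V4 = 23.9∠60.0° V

Step 1 — Convert each phasor to rectangular form:
  V1 = 184·(cos(60.0°) + j·sin(60.0°)) = 92 + j159.3 V
  V2 = 7.97·(cos(-45.0°) + j·sin(-45.0°)) = 5.636 - j5.636 V
  V3 = 38·(cos(112.2°) + j·sin(112.2°)) = -14.36 + j35.18 V
  V4 = 23.9·(cos(60.0°) + j·sin(60.0°)) = 11.95 + j20.7 V
Step 2 — Sum components: V_total = 95.23 + j209.6 V.
Step 3 — Convert to polar: |V_total| = 230.2 V, ∠V_total = 65.6°.

V_total = 230.2∠65.6° V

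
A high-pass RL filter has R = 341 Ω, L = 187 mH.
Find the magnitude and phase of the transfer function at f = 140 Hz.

Step 1 — Angular frequency: ω = 2π·140 = 879.6 rad/s.
Step 2 — Transfer function: H(jω) = jωL/(R + jωL).
Step 3 — Numerator jωL = j·164.5; denominator R + jωL = 341 + j164.5.
Step 4 — H = 0.1888 + j0.3913.
Step 5 — Magnitude: |H| = 0.4345 (-7.2 dB); phase: φ = 64.2°.

|H| = 0.4345 (-7.2 dB), φ = 64.2°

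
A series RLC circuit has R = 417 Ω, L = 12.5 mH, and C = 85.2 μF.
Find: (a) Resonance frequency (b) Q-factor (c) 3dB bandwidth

Step 1 — Resonance: ω₀ = 1/√(LC) = 1/√(0.0125·8.52e-05) = 969 rad/s.
Step 2 — f₀ = ω₀/(2π) = 154.2 Hz.
Step 3 — Series Q: Q = ω₀L/R = 969·0.0125/417 = 0.02905.
Step 4 — Bandwidth: Δω = ω₀/Q = 3.336e+04 rad/s; BW = Δω/(2π) = 5309 Hz.

(a) f₀ = 154.2 Hz  (b) Q = 0.02905  (c) BW = 5309 Hz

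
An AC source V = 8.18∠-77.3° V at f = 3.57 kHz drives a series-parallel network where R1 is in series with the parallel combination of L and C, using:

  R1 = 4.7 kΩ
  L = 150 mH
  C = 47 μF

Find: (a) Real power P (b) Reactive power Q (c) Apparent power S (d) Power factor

Step 1 — Angular frequency: ω = 2π·f = 2π·3570 = 2.243e+04 rad/s.
Step 2 — Component impedances:
  R1: Z = R = 4700 Ω
  L: Z = jωL = j·2.243e+04·0.15 = 0 + j3365 Ω
  C: Z = 1/(jωC) = -j/(ω·C) = 0 - j0.9485 Ω
Step 3 — Parallel branch: L || C = 1/(1/L + 1/C) = 0 - j0.9488 Ω.
Step 4 — Series with R1: Z_total = R1 + (L || C) = 4700 - j0.9488 Ω = 4700∠-0.0° Ω.
Step 5 — Source phasor: V = 8.18∠-77.3° V = 1.798 - j7.98 V.
Step 6 — Current: I = V / Z = 0.000383 - j0.001698 A = 0.00174∠-77.3° A.
Step 7 — Complex power: S = V·I* = 0.01424 - j2.874e-06 VA.
Step 8 — Real power: P = Re(S) = 0.01424 W.
Step 9 — Reactive power: Q = Im(S) = -2.874e-06 VAR.
Step 10 — Apparent power: |S| = 0.01424 VA.
Step 11 — Power factor: PF = P/|S| = 1 (leading).

(a) P = 0.01424 W  (b) Q = -2.874e-06 VAR  (c) S = 0.01424 VA  (d) PF = 1 (leading)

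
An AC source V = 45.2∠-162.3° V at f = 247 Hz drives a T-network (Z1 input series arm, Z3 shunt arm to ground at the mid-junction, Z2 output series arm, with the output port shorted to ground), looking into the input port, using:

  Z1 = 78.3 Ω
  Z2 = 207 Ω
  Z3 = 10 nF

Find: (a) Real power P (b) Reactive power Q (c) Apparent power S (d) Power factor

Step 1 — Angular frequency: ω = 2π·f = 2π·247 = 1552 rad/s.
Step 2 — Component impedances:
  Z1: Z = R = 78.3 Ω
  Z2: Z = R = 207 Ω
  Z3: Z = 1/(jωC) = -j/(ω·C) = 0 - j6.444e+04 Ω
Step 3 — With the output port shorted to ground, the output series arm Z2 runs from the junction to ground; the shunt arm Z3 also runs from the junction to ground. They appear in parallel: Z3 || Z2 = 207 - j0.665 Ω.
Step 4 — Series with input arm Z1: Z_in = Z1 + (Z3 || Z2) = 285.3 - j0.665 Ω = 285.3∠-0.1° Ω.
Step 5 — Source phasor: V = 45.2∠-162.3° V = -43.06 - j13.74 V.
Step 6 — Current: I = V / Z = -0.1508 - j0.04852 A = 0.1584∠-162.2° A.
Step 7 — Complex power: S = V·I* = 7.161 - j0.01669 VA.
Step 8 — Real power: P = Re(S) = 7.161 W.
Step 9 — Reactive power: Q = Im(S) = -0.01669 VAR.
Step 10 — Apparent power: |S| = 7.161 VA.
Step 11 — Power factor: PF = P/|S| = 1 (leading).

(a) P = 7.161 W  (b) Q = -0.01669 VAR  (c) S = 7.161 VA  (d) PF = 1 (leading)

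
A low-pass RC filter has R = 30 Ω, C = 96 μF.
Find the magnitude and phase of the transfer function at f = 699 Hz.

Step 1 — Angular frequency: ω = 2π·699 = 4392 rad/s.
Step 2 — Transfer function: H(jω) = 1/(1 + jωRC).
Step 3 — Denominator: 1 + jωRC = 1 + j·4392·30·9.6e-05 = 1 + j12.65.
Step 4 — H = 0.006211 - j0.07857.
Step 5 — Magnitude: |H| = 0.07881 (-22.1 dB); phase: φ = -85.5°.

|H| = 0.07881 (-22.1 dB), φ = -85.5°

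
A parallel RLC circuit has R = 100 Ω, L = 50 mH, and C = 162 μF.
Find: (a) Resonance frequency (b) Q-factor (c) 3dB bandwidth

Step 1 — Resonance: ω₀ = 1/√(LC) = 1/√(0.05·0.000162) = 351.4 rad/s.
Step 2 — f₀ = ω₀/(2π) = 55.92 Hz.
Step 3 — Parallel Q: Q = R/(ω₀L) = 100/(351.4·0.05) = 5.692.
Step 4 — Bandwidth: Δω = ω₀/Q = 61.73 rad/s; BW = Δω/(2π) = 9.824 Hz.

(a) f₀ = 55.92 Hz  (b) Q = 5.692  (c) BW = 9.824 Hz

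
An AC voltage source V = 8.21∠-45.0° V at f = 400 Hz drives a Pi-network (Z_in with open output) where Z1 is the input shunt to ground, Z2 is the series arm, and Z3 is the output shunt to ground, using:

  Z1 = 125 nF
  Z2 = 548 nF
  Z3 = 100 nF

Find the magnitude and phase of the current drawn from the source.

Step 1 — Angular frequency: ω = 2π·f = 2π·400 = 2513 rad/s.
Step 2 — Component impedances:
  Z1: Z = 1/(jωC) = -j/(ω·C) = 0 - j3183 Ω
  Z2: Z = 1/(jωC) = -j/(ω·C) = 0 - j726.1 Ω
  Z3: Z = 1/(jωC) = -j/(ω·C) = 0 - j3979 Ω
Step 3 — With open output, the series arm Z2 and the output shunt Z3 appear in series to ground: Z2 + Z3 = 0 - j4705 Ω.
Step 4 — Parallel with input shunt Z1: Z_in = Z1 || (Z2 + Z3) = 0 - j1899 Ω = 1899∠-90.0° Ω.
Step 5 — Source phasor: V = 8.21∠-45.0° V = 5.805 - j5.805 V.
Step 6 — Ohm's law: I = V / Z_total = (5.805 - j5.805) / (0 - j1899) = 0.003058 + j0.003058 A.
Step 7 — Convert to polar: |I| = 0.004324 A, ∠I = 45.0°.

I = 0.004324∠45.0° A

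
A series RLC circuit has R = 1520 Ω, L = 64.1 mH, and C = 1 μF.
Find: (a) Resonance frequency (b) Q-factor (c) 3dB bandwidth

Step 1 — Resonance condition Im(Z)=0 gives ω₀ = 1/√(LC).
Step 2 — ω₀ = 1/√(0.0641·1e-06) = 3950 rad/s.
Step 3 — f₀ = ω₀/(2π) = 628.6 Hz.
Step 4 — Series Q: Q = ω₀L/R = 3950·0.0641/1520 = 0.1666.
Step 5 — 3dB bandwidth: Δω = ω₀/Q = 2.371e+04 rad/s; BW = Δω/(2π) = 3774 Hz.

(a) f₀ = 628.6 Hz  (b) Q = 0.1666  (c) BW = 3774 Hz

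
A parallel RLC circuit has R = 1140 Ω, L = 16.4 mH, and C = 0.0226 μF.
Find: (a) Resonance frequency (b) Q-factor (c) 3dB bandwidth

Step 1 — Resonance: ω₀ = 1/√(LC) = 1/√(0.0164·2.26e-08) = 5.194e+04 rad/s.
Step 2 — f₀ = ω₀/(2π) = 8267 Hz.
Step 3 — Parallel Q: Q = R/(ω₀L) = 1140/(5.194e+04·0.0164) = 1.338.
Step 4 — Bandwidth: Δω = ω₀/Q = 3.881e+04 rad/s; BW = Δω/(2π) = 6177 Hz.

(a) f₀ = 8267 Hz  (b) Q = 1.338  (c) BW = 6177 Hz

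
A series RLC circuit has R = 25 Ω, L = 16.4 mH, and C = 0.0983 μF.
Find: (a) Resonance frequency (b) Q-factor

Step 1 — Resonance condition Im(Z)=0 gives ω₀ = 1/√(LC).
Step 2 — ω₀ = 1/√(0.0164·9.83e-08) = 2.491e+04 rad/s.
Step 3 — f₀ = ω₀/(2π) = 3964 Hz.
Step 4 — Series Q: Q = ω₀L/R = 2.491e+04·0.0164/25 = 16.34.

(a) f₀ = 3964 Hz  (b) Q = 16.34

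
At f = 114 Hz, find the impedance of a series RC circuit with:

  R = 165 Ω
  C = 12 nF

Step 1 — Angular frequency: ω = 2π·f = 2π·114 = 716.3 rad/s.
Step 2 — Component impedances:
  R: Z = R = 165 Ω
  C: Z = 1/(jωC) = -j/(ω·C) = 0 - j1.163e+05 Ω
Step 3 — Series combination: Z_total = R + C = 165 - j1.163e+05 Ω = 1.163e+05∠-89.9° Ω.

Z = 165 - j1.163e+05 Ω = 1.163e+05∠-89.9° Ω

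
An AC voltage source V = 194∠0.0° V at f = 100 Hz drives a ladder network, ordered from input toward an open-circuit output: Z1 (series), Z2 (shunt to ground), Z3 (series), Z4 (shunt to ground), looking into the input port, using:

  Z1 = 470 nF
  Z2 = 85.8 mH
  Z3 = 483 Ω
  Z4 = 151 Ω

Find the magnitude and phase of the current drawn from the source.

Step 1 — Angular frequency: ω = 2π·f = 2π·100 = 628.3 rad/s.
Step 2 — Component impedances:
  Z1: Z = 1/(jωC) = -j/(ω·C) = 0 - j3386 Ω
  Z2: Z = jωL = j·628.3·0.0858 = 0 + j53.91 Ω
  Z3: Z = R = 483 Ω
  Z4: Z = R = 151 Ω
Step 3 — Ladder network (open output): work backward from the far end, alternating series and parallel combinations. Z_in = 4.551 - j3333 Ω = 3333∠-89.9° Ω.
Step 4 — Source phasor: V = 194∠0.0° V = 194 V.
Step 5 — Ohm's law: I = V / Z_total = (194) / (4.551 - j3333) = 7.949e-05 + j0.05821 A.
Step 6 — Convert to polar: |I| = 0.05821 A, ∠I = 89.9°.

I = 0.05821∠89.9° A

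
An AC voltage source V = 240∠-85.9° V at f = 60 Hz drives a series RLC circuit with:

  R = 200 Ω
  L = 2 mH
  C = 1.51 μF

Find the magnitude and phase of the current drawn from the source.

Step 1 — Angular frequency: ω = 2π·f = 2π·60 = 377 rad/s.
Step 2 — Component impedances:
  R: Z = R = 200 Ω
  L: Z = jωL = j·377·0.002 = 0 + j0.754 Ω
  C: Z = 1/(jωC) = -j/(ω·C) = 0 - j1757 Ω
Step 3 — Series combination: Z_total = R + L + C = 200 - j1756 Ω = 1767∠-83.5° Ω.
Step 4 — Source phasor: V = 240∠-85.9° V = 17.16 - j239.4 V.
Step 5 — Ohm's law: I = V / Z_total = (17.16 - j239.4) / (200 - j1756) = 0.1357 - j0.005682 A.
Step 6 — Convert to polar: |I| = 0.1358 A, ∠I = -2.4°.

I = 0.1358∠-2.4° A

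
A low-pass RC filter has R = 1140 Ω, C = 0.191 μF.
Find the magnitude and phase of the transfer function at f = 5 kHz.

Step 1 — Angular frequency: ω = 2π·5000 = 3.142e+04 rad/s.
Step 2 — Transfer function: H(jω) = 1/(1 + jωRC).
Step 3 — Denominator: 1 + jωRC = 1 + j·3.142e+04·1140·1.91e-07 = 1 + j6.841.
Step 4 — H = 0.02092 - j0.1431.
Step 5 — Magnitude: |H| = 0.1447 (-16.8 dB); phase: φ = -81.7°.

|H| = 0.1447 (-16.8 dB), φ = -81.7°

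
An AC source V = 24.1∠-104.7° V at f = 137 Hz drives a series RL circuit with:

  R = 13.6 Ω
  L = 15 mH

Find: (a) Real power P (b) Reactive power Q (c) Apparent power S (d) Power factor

Step 1 — Angular frequency: ω = 2π·f = 2π·137 = 860.8 rad/s.
Step 2 — Component impedances:
  R: Z = R = 13.6 Ω
  L: Z = jωL = j·860.8·0.015 = 0 + j12.91 Ω
Step 3 — Series combination: Z_total = R + L = 13.6 + j12.91 Ω = 18.75∠43.5° Ω.
Step 4 — Source phasor: V = 24.1∠-104.7° V = -6.116 - j23.31 V.
Step 5 — Current: I = V / Z = -1.092 - j0.6769 A = 1.285∠-148.2° A.
Step 6 — Complex power: S = V·I* = 22.46 + j21.32 VA.
Step 7 — Real power: P = Re(S) = 22.46 W.
Step 8 — Reactive power: Q = Im(S) = 21.32 VAR.
Step 9 — Apparent power: |S| = 30.97 VA.
Step 10 — Power factor: PF = P/|S| = 0.7252 (lagging).

(a) P = 22.46 W  (b) Q = 21.32 VAR  (c) S = 30.97 VA  (d) PF = 0.7252 (lagging)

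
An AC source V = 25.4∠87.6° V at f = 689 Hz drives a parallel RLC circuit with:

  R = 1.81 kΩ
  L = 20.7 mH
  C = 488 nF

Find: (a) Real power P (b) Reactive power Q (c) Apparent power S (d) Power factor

Step 1 — Angular frequency: ω = 2π·f = 2π·689 = 4329 rad/s.
Step 2 — Component impedances:
  R: Z = R = 1810 Ω
  L: Z = jωL = j·4329·0.0207 = 0 + j89.61 Ω
  C: Z = 1/(jωC) = -j/(ω·C) = 0 - j473.3 Ω
Step 3 — Parallel combination: 1/Z_total = 1/R + 1/L + 1/C; Z_total = 6.726 + j110.1 Ω = 110.3∠86.5° Ω.
Step 4 — Source phasor: V = 25.4∠87.6° V = 1.064 + j25.38 V.
Step 5 — Current: I = V / Z = 0.2302 + j0.004399 A = 0.2302∠1.1° A.
Step 6 — Complex power: S = V·I* = 0.3564 + j5.836 VA.
Step 7 — Real power: P = Re(S) = 0.3564 W.
Step 8 — Reactive power: Q = Im(S) = 5.836 VAR.
Step 9 — Apparent power: |S| = 5.847 VA.
Step 10 — Power factor: PF = P/|S| = 0.06096 (lagging).

(a) P = 0.3564 W  (b) Q = 5.836 VAR  (c) S = 5.847 VA  (d) PF = 0.06096 (lagging)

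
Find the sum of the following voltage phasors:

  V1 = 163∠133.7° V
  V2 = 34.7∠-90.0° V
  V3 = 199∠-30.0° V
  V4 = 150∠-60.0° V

Step 1 — Convert each phasor to rectangular form:
  V1 = 163·(cos(133.7°) + j·sin(133.7°)) = -112.6 + j117.8 V
  V2 = 34.7·(cos(-90.0°) + j·sin(-90.0°)) = 0 - j34.7 V
  V3 = 199·(cos(-30.0°) + j·sin(-30.0°)) = 172.3 - j99.5 V
  V4 = 150·(cos(-60.0°) + j·sin(-60.0°)) = 75 - j129.9 V
Step 2 — Sum components: V_total = 134.7 - j146.3 V.
Step 3 — Convert to polar: |V_total| = 198.9 V, ∠V_total = -47.4°.

V_total = 198.9∠-47.4° V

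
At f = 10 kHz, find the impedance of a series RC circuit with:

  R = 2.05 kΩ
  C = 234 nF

Step 1 — Angular frequency: ω = 2π·f = 2π·1e+04 = 6.283e+04 rad/s.
Step 2 — Component impedances:
  R: Z = R = 2050 Ω
  C: Z = 1/(jωC) = -j/(ω·C) = 0 - j68.01 Ω
Step 3 — Series combination: Z_total = R + C = 2050 - j68.01 Ω = 2051∠-1.9° Ω.

Z = 2050 - j68.01 Ω = 2051∠-1.9° Ω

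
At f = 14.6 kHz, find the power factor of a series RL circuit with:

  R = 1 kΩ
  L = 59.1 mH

Step 1 — Angular frequency: ω = 2π·f = 2π·1.46e+04 = 9.173e+04 rad/s.
Step 2 — Component impedances:
  R: Z = R = 1000 Ω
  L: Z = jωL = j·9.173e+04·0.0591 = 0 + j5422 Ω
Step 3 — Series combination: Z_total = R + L = 1000 + j5422 Ω = 5513∠79.5° Ω.
Step 4 — Power factor: PF = cos(φ) = Re(Z)/|Z| = 1000/5513 = 0.1814.
Step 5 — Type: Im(Z) = 5422 ⇒ lagging (phase φ = 79.5°).

PF = 0.1814 (lagging, φ = 79.5°)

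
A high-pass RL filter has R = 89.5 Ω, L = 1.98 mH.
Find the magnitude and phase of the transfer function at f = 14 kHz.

Step 1 — Angular frequency: ω = 2π·1.4e+04 = 8.796e+04 rad/s.
Step 2 — Transfer function: H(jω) = jωL/(R + jωL).
Step 3 — Numerator jωL = j·174.2; denominator R + jωL = 89.5 + j174.2.
Step 4 — H = 0.7911 + j0.4065.
Step 5 — Magnitude: |H| = 0.8894 (-1.0 dB); phase: φ = 27.2°.

|H| = 0.8894 (-1.0 dB), φ = 27.2°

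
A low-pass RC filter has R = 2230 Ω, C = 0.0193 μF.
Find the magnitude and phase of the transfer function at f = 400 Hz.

Step 1 — Angular frequency: ω = 2π·400 = 2513 rad/s.
Step 2 — Transfer function: H(jω) = 1/(1 + jωRC).
Step 3 — Denominator: 1 + jωRC = 1 + j·2513·2230·1.93e-08 = 1 + j0.1082.
Step 4 — H = 0.9884 - j0.1069.
Step 5 — Magnitude: |H| = 0.9942 (-0.1 dB); phase: φ = -6.2°.

|H| = 0.9942 (-0.1 dB), φ = -6.2°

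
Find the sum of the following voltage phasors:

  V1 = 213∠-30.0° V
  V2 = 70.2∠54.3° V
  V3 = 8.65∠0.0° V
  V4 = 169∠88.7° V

Step 1 — Convert each phasor to rectangular form:
  V1 = 213·(cos(-30.0°) + j·sin(-30.0°)) = 184.5 - j106.5 V
  V2 = 70.2·(cos(54.3°) + j·sin(54.3°)) = 40.96 + j57.01 V
  V3 = 8.65·(cos(0.0°) + j·sin(0.0°)) = 8.65 V
  V4 = 169·(cos(88.7°) + j·sin(88.7°)) = 3.834 + j169 V
Step 2 — Sum components: V_total = 237.9 + j119.5 V.
Step 3 — Convert to polar: |V_total| = 266.2 V, ∠V_total = 26.7°.

V_total = 266.2∠26.7° V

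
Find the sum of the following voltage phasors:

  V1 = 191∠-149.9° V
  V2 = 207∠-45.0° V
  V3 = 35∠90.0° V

Step 1 — Convert each phasor to rectangular form:
  V1 = 191·(cos(-149.9°) + j·sin(-149.9°)) = -165.2 - j95.79 V
  V2 = 207·(cos(-45.0°) + j·sin(-45.0°)) = 146.4 - j146.4 V
  V3 = 35·(cos(90.0°) + j·sin(90.0°)) = 0 + j35 V
Step 2 — Sum components: V_total = -18.87 - j207.2 V.
Step 3 — Convert to polar: |V_total| = 208 V, ∠V_total = -95.2°.

V_total = 208∠-95.2° V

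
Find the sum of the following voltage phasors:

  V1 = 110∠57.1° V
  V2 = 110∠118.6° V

Step 1 — Convert each phasor to rectangular form:
  V1 = 110·(cos(57.1°) + j·sin(57.1°)) = 59.75 + j92.36 V
  V2 = 110·(cos(118.6°) + j·sin(118.6°)) = -52.66 + j96.58 V
Step 2 — Sum components: V_total = 7.093 + j188.9 V.
Step 3 — Convert to polar: |V_total| = 189.1 V, ∠V_total = 87.9°.

V_total = 189.1∠87.9° V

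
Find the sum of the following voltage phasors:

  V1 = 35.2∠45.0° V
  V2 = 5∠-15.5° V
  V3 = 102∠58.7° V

Step 1 — Convert each phasor to rectangular form:
  V1 = 35.2·(cos(45.0°) + j·sin(45.0°)) = 24.89 + j24.89 V
  V2 = 5·(cos(-15.5°) + j·sin(-15.5°)) = 4.818 - j1.336 V
  V3 = 102·(cos(58.7°) + j·sin(58.7°)) = 52.99 + j87.15 V
Step 2 — Sum components: V_total = 82.7 + j110.7 V.
Step 3 — Convert to polar: |V_total| = 138.2 V, ∠V_total = 53.2°.

V_total = 138.2∠53.2° V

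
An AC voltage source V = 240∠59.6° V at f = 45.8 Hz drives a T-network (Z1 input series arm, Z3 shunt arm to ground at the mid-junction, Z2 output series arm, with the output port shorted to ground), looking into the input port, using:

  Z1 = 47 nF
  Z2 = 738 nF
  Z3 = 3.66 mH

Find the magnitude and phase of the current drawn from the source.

Step 1 — Angular frequency: ω = 2π·f = 2π·45.8 = 287.8 rad/s.
Step 2 — Component impedances:
  Z1: Z = 1/(jωC) = -j/(ω·C) = 0 - j7.394e+04 Ω
  Z2: Z = 1/(jωC) = -j/(ω·C) = 0 - j4709 Ω
  Z3: Z = jωL = j·287.8·0.00366 = 0 + j1.053 Ω
Step 3 — With the output port shorted to ground, the output series arm Z2 runs from the junction to ground; the shunt arm Z3 also runs from the junction to ground. They appear in parallel: Z3 || Z2 = 0 + j1.053 Ω.
Step 4 — Series with input arm Z1: Z_in = Z1 + (Z3 || Z2) = 0 - j7.394e+04 Ω = 7.394e+04∠-90.0° Ω.
Step 5 — Source phasor: V = 240∠59.6° V = 121.4 + j207 V.
Step 6 — Ohm's law: I = V / Z_total = (121.4 + j207) / (0 - j7.394e+04) = -0.0028 + j0.001643 A.
Step 7 — Convert to polar: |I| = 0.003246 A, ∠I = 149.6°.

I = 0.003246∠149.6° A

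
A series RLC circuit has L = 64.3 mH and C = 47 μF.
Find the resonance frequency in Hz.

Step 1 — Resonance condition Im(Z)=0 gives ω₀ = 1/√(LC).
Step 2 — ω₀ = 1/√(0.0643·4.7e-05) = 575.2 rad/s.
Step 3 — f₀ = ω₀/(2π) = 91.55 Hz.

f₀ = 91.55 Hz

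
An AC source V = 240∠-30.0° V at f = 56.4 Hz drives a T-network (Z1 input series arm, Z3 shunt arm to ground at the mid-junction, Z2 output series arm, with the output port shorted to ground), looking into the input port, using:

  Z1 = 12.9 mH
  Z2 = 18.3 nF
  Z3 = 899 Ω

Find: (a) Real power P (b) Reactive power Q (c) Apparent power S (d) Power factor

Step 1 — Angular frequency: ω = 2π·f = 2π·56.4 = 354.4 rad/s.
Step 2 — Component impedances:
  Z1: Z = jωL = j·354.4·0.0129 = 0 + j4.571 Ω
  Z2: Z = 1/(jωC) = -j/(ω·C) = 0 - j1.542e+05 Ω
  Z3: Z = R = 899 Ω
Step 3 — With the output port shorted to ground, the output series arm Z2 runs from the junction to ground; the shunt arm Z3 also runs from the junction to ground. They appear in parallel: Z3 || Z2 = 899 - j5.241 Ω.
Step 4 — Series with input arm Z1: Z_in = Z1 + (Z3 || Z2) = 899 - j0.6696 Ω = 899∠-0.0° Ω.
Step 5 — Source phasor: V = 240∠-30.0° V = 207.8 - j120 V.
Step 6 — Current: I = V / Z = 0.2313 - j0.1333 A = 0.267∠-30.0° A.
Step 7 — Complex power: S = V·I* = 64.07 - j0.04773 VA.
Step 8 — Real power: P = Re(S) = 64.07 W.
Step 9 — Reactive power: Q = Im(S) = -0.04773 VAR.
Step 10 — Apparent power: |S| = 64.07 VA.
Step 11 — Power factor: PF = P/|S| = 1 (leading).

(a) P = 64.07 W  (b) Q = -0.04773 VAR  (c) S = 64.07 VA  (d) PF = 1 (leading)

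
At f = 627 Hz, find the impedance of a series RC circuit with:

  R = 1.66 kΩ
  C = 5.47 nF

Step 1 — Angular frequency: ω = 2π·f = 2π·627 = 3940 rad/s.
Step 2 — Component impedances:
  R: Z = R = 1660 Ω
  C: Z = 1/(jωC) = -j/(ω·C) = 0 - j4.641e+04 Ω
Step 3 — Series combination: Z_total = R + C = 1660 - j4.641e+04 Ω = 4.643e+04∠-88.0° Ω.

Z = 1660 - j4.641e+04 Ω = 4.643e+04∠-88.0° Ω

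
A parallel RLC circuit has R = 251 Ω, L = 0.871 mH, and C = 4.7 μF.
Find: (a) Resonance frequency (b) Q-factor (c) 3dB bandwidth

Step 1 — Resonance: ω₀ = 1/√(LC) = 1/√(0.000871·4.7e-06) = 1.563e+04 rad/s.
Step 2 — f₀ = ω₀/(2π) = 2487 Hz.
Step 3 — Parallel Q: Q = R/(ω₀L) = 251/(1.563e+04·0.000871) = 18.44.
Step 4 — Bandwidth: Δω = ω₀/Q = 847.7 rad/s; BW = Δω/(2π) = 134.9 Hz.

(a) f₀ = 2487 Hz  (b) Q = 18.44  (c) BW = 134.9 Hz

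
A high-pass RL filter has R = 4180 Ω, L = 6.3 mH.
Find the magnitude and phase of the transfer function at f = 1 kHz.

Step 1 — Angular frequency: ω = 2π·1000 = 6283 rad/s.
Step 2 — Transfer function: H(jω) = jωL/(R + jωL).
Step 3 — Numerator jωL = j·39.58; denominator R + jωL = 4180 + j39.58.
Step 4 — H = 8.967e-05 + j0.009469.
Step 5 — Magnitude: |H| = 0.009469 (-40.5 dB); phase: φ = 89.5°.

|H| = 0.009469 (-40.5 dB), φ = 89.5°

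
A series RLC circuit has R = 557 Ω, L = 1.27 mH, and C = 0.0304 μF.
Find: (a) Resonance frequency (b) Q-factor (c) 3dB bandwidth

Step 1 — Resonance: ω₀ = 1/√(LC) = 1/√(0.00127·3.04e-08) = 1.609e+05 rad/s.
Step 2 — f₀ = ω₀/(2π) = 2.561e+04 Hz.
Step 3 — Series Q: Q = ω₀L/R = 1.609e+05·0.00127/557 = 0.367.
Step 4 — Bandwidth: Δω = ω₀/Q = 4.386e+05 rad/s; BW = Δω/(2π) = 6.98e+04 Hz.

(a) f₀ = 2.561e+04 Hz  (b) Q = 0.367  (c) BW = 6.98e+04 Hz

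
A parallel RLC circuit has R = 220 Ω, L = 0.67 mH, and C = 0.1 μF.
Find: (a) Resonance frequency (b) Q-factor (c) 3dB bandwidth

Step 1 — Resonance: ω₀ = 1/√(LC) = 1/√(0.00067·1e-07) = 1.222e+05 rad/s.
Step 2 — f₀ = ω₀/(2π) = 1.944e+04 Hz.
Step 3 — Parallel Q: Q = R/(ω₀L) = 220/(1.222e+05·0.00067) = 2.688.
Step 4 — Bandwidth: Δω = ω₀/Q = 4.545e+04 rad/s; BW = Δω/(2π) = 7234 Hz.

(a) f₀ = 1.944e+04 Hz  (b) Q = 2.688  (c) BW = 7234 Hz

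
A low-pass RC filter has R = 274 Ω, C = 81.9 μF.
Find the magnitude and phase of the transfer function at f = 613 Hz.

Step 1 — Angular frequency: ω = 2π·613 = 3852 rad/s.
Step 2 — Transfer function: H(jω) = 1/(1 + jωRC).
Step 3 — Denominator: 1 + jωRC = 1 + j·3852·274·8.19e-05 = 1 + j86.43.
Step 4 — H = 0.0001338 - j0.01157.
Step 5 — Magnitude: |H| = 0.01157 (-38.7 dB); phase: φ = -89.3°.

|H| = 0.01157 (-38.7 dB), φ = -89.3°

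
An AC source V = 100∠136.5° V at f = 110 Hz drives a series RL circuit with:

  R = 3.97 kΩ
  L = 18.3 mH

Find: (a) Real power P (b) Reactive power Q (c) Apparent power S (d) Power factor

Step 1 — Angular frequency: ω = 2π·f = 2π·110 = 691.2 rad/s.
Step 2 — Component impedances:
  R: Z = R = 3970 Ω
  L: Z = jωL = j·691.2·0.0183 = 0 + j12.65 Ω
Step 3 — Series combination: Z_total = R + L = 3970 + j12.65 Ω = 3970∠0.2° Ω.
Step 4 — Source phasor: V = 100∠136.5° V = -72.54 + j68.84 V.
Step 5 — Current: I = V / Z = -0.01822 + j0.0174 A = 0.02519∠136.3° A.
Step 6 — Complex power: S = V·I* = 2.519 + j0.008025 VA.
Step 7 — Real power: P = Re(S) = 2.519 W.
Step 8 — Reactive power: Q = Im(S) = 0.008025 VAR.
Step 9 — Apparent power: |S| = 2.519 VA.
Step 10 — Power factor: PF = P/|S| = 1 (lagging).

(a) P = 2.519 W  (b) Q = 0.008025 VAR  (c) S = 2.519 VA  (d) PF = 1 (lagging)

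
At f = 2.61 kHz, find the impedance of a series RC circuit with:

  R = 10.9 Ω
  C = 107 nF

Step 1 — Angular frequency: ω = 2π·f = 2π·2610 = 1.64e+04 rad/s.
Step 2 — Component impedances:
  R: Z = R = 10.9 Ω
  C: Z = 1/(jωC) = -j/(ω·C) = 0 - j569.9 Ω
Step 3 — Series combination: Z_total = R + C = 10.9 - j569.9 Ω = 570∠-88.9° Ω.

Z = 10.9 - j569.9 Ω = 570∠-88.9° Ω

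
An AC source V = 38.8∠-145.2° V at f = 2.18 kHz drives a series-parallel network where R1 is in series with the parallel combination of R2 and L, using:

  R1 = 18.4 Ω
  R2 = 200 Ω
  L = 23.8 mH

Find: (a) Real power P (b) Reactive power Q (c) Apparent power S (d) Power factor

Step 1 — Angular frequency: ω = 2π·f = 2π·2180 = 1.37e+04 rad/s.
Step 2 — Component impedances:
  R1: Z = R = 18.4 Ω
  R2: Z = R = 200 Ω
  L: Z = jωL = j·1.37e+04·0.0238 = 0 + j326 Ω
Step 3 — Parallel branch: R2 || L = 1/(1/R2 + 1/L) = 145.3 + j89.15 Ω.
Step 4 — Series with R1: Z_total = R1 + (R2 || L) = 163.7 + j89.15 Ω = 186.4∠28.6° Ω.
Step 5 — Source phasor: V = 38.8∠-145.2° V = -31.86 - j22.14 V.
Step 6 — Current: I = V / Z = -0.2069 - j0.02259 A = 0.2081∠-173.8° A.
Step 7 — Complex power: S = V·I* = 7.093 + j3.862 VA.
Step 8 — Real power: P = Re(S) = 7.093 W.
Step 9 — Reactive power: Q = Im(S) = 3.862 VAR.
Step 10 — Apparent power: |S| = 8.076 VA.
Step 11 — Power factor: PF = P/|S| = 0.8782 (lagging).

(a) P = 7.093 W  (b) Q = 3.862 VAR  (c) S = 8.076 VA  (d) PF = 0.8782 (lagging)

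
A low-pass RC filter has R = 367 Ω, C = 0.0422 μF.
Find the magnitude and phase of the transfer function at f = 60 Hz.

Step 1 — Angular frequency: ω = 2π·60 = 377 rad/s.
Step 2 — Transfer function: H(jω) = 1/(1 + jωRC).
Step 3 — Denominator: 1 + jωRC = 1 + j·377·367·4.22e-08 = 1 + j0.005839.
Step 4 — H = 1 - j0.005838.
Step 5 — Magnitude: |H| = 1 (-0.0 dB); phase: φ = -0.3°.

|H| = 1 (-0.0 dB), φ = -0.3°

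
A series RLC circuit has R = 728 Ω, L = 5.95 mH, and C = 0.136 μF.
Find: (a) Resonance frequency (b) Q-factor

Step 1 — Resonance condition Im(Z)=0 gives ω₀ = 1/√(LC).
Step 2 — ω₀ = 1/√(0.00595·1.36e-07) = 3.515e+04 rad/s.
Step 3 — f₀ = ω₀/(2π) = 5595 Hz.
Step 4 — Series Q: Q = ω₀L/R = 3.515e+04·0.00595/728 = 0.2873.

(a) f₀ = 5595 Hz  (b) Q = 0.2873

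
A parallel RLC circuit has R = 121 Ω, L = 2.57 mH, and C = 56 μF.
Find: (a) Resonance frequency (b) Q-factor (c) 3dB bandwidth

Step 1 — Resonance: ω₀ = 1/√(LC) = 1/√(0.00257·5.6e-05) = 2636 rad/s.
Step 2 — f₀ = ω₀/(2π) = 419.5 Hz.
Step 3 — Parallel Q: Q = R/(ω₀L) = 121/(2636·0.00257) = 17.86.
Step 4 — Bandwidth: Δω = ω₀/Q = 147.6 rad/s; BW = Δω/(2π) = 23.49 Hz.

(a) f₀ = 419.5 Hz  (b) Q = 17.86  (c) BW = 23.49 Hz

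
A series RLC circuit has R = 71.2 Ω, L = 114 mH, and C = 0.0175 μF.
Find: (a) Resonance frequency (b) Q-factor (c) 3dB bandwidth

Step 1 — Resonance: ω₀ = 1/√(LC) = 1/√(0.114·1.75e-08) = 2.239e+04 rad/s.
Step 2 — f₀ = ω₀/(2π) = 3563 Hz.
Step 3 — Series Q: Q = ω₀L/R = 2.239e+04·0.114/71.2 = 35.85.
Step 4 — Bandwidth: Δω = ω₀/Q = 624.6 rad/s; BW = Δω/(2π) = 99.4 Hz.

(a) f₀ = 3563 Hz  (b) Q = 35.85  (c) BW = 99.4 Hz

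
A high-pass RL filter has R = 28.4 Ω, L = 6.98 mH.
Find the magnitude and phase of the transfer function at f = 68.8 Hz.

Step 1 — Angular frequency: ω = 2π·68.8 = 432.3 rad/s.
Step 2 — Transfer function: H(jω) = jωL/(R + jωL).
Step 3 — Numerator jωL = j·3.017; denominator R + jωL = 28.4 + j3.017.
Step 4 — H = 0.01116 + j0.1051.
Step 5 — Magnitude: |H| = 0.1056 (-19.5 dB); phase: φ = 83.9°.

|H| = 0.1056 (-19.5 dB), φ = 83.9°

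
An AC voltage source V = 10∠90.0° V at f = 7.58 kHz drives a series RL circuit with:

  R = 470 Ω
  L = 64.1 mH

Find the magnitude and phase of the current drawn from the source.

Step 1 — Angular frequency: ω = 2π·f = 2π·7580 = 4.763e+04 rad/s.
Step 2 — Component impedances:
  R: Z = R = 470 Ω
  L: Z = jωL = j·4.763e+04·0.0641 = 0 + j3053 Ω
Step 3 — Series combination: Z_total = R + L = 470 + j3053 Ω = 3089∠81.2° Ω.
Step 4 — Source phasor: V = 10∠90.0° V = 0 + j10 V.
Step 5 — Ohm's law: I = V / Z_total = (0 + j10) / (470 + j3053) = 0.0032 + j0.0004926 A.
Step 6 — Convert to polar: |I| = 0.003237 A, ∠I = 8.8°.

I = 0.003237∠8.8° A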